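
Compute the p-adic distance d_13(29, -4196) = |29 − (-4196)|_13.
d_13(29, -4196) = 1/169

Step 1 — x − y = 29 − (-4196) = 4225. Step 2 — v_13(4225) = 2 (factor: 4225 = (13^2 · 25); the sign does not affect v_p). Step 3 — |x − y|_13 = 13^{-2} = 1/169.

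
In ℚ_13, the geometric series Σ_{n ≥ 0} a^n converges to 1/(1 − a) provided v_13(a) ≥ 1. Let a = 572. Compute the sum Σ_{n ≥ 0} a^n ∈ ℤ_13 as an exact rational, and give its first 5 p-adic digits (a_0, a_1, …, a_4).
Σ a^n = 1/(1 − a) = -1/571;  first 5 digits = (1, 5, 2, 1, 0)

v_13(a) = 1 ≥ 1, so the series converges in ℤ_13 to 1/(1 − a) = 1/(1 − 572) = -1/571. Expand this rational in ℤ_13: compute digits iteratively via d_i = x_i mod 13, x_{i+1} = (x_i − d_i)/13. The first 5 digits are (1, 5, 2, 1, 0).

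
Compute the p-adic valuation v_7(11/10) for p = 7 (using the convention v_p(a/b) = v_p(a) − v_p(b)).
v_7(11/10) = 0

Factor powers of 7 from the numerator and denominator of the reduced fraction: 11 = 7^0 · 11 and 10 = 7^0 · 10. Apply v_p(a/b) = v_p(a) − v_p(b): v_7(11/10) = 0 − 0 = 0.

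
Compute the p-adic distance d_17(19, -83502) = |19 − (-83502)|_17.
d_17(19, -83502) = 1/83521

Step 1 — x − y = 19 − (-83502) = 83521. Step 2 — v_17(83521) = 4 (factor: 83521 = (17^4 · 1); the sign does not affect v_p). Step 3 — |x − y|_17 = 17^{-4} = 1/83521.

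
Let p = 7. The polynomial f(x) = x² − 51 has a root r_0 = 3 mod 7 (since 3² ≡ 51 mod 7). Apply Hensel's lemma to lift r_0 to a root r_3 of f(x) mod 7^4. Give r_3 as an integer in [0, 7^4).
r_3 = 1088 (mod 2401)

Hensel's recurrence: r_{i+1} = r_i − f(r_i)·(f′(r_i))^{-1} mod 7^{i+2}, with f′(x) = 2x. Iterate:
  r_0 = 3 (mod 7)
  r_1 = 10 (mod 49)
  r_2 = 59 (mod 343)
  r_3 = 1088 (mod 2401)
Final: r_3 = 1088, and one checks f(r_3) ≡ 0 mod 7^4.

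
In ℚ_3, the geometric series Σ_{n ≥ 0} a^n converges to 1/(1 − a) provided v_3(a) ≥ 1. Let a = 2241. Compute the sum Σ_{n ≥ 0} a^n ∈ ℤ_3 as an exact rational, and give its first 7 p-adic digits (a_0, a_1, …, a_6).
Σ a^n = 1/(1 − a) = -1/2240;  first 7 digits = (1, 0, 0, 2, 0, 0, 1)

v_3(a) = 3 ≥ 1, so the series converges in ℤ_3 to 1/(1 − a) = 1/(1 − 2241) = -1/2240. Expand this rational in ℤ_3: compute digits iteratively via d_i = x_i mod 3, x_{i+1} = (x_i − d_i)/3. The first 7 digits are (1, 0, 0, 2, 0, 0, 1).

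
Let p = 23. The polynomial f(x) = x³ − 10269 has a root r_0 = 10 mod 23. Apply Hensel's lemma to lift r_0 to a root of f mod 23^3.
r_2 = 1873 (mod 12167)

Hensel: r_{i+1} = r_i − f(r_i)/f′(r_i) mod 23^{i+2}, where f′(x) = 3x². Iterate:
  r_0 = 10 (mod 23)
  r_1 = 286 (mod 529)
  r_2 = 1873 (mod 12167)
Final: r = 1873 with f(r) ≡ 0 mod 23^3.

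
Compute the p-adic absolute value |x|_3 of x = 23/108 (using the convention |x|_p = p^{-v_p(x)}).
|23/108|_3 = 27

Step 1 — compute v_3(x) by factoring powers of 3 out of the numerator and denominator: v_3(23/108) = -3. Step 2 — apply |x|_p = p^{-v_p(x)} = 3^{3} = 27.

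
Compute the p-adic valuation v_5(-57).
v_5(-57) = 0

v_5(n) is the largest exponent k such that 5^k divides n. Factor out: -57 = -5^0 · 57. (Sign doesn't affect v_p.) So v_5(-57) = 0.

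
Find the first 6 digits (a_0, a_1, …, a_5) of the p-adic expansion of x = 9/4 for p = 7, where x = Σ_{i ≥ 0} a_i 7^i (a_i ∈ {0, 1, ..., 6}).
(a_0, …, a_5) = (4, 5, 1, 5, 1, 5)

v_7(9/4) = 0 (numerator and denominator both coprime to 7), so x ∈ ℤ_7^×. Compute digits iteratively via a_i = x_i mod 7, x_{i+1} = (x_i − a_i)/7, with x_0 = x:
  x_0 = 9/4;  a_0 = 4;  x_1 = (x_0 − 4)/7 = -1/4
  x_1 = -1/4;  a_1 = 5;  x_2 = (x_1 − 5)/7 = -3/4
  x_2 = -3/4;  a_2 = 1;  x_3 = (x_2 − 1)/7 = -1/4
  x_3 = -1/4;  a_3 = 5;  x_4 = (x_3 − 5)/7 = -3/4
  x_4 = -3/4;  a_4 = 1;  x_5 = (x_4 − 1)/7 = -1/4
  x_5 = -1/4;  a_5 = 5;  x_6 = (x_5 − 5)/7 = -3/4
Digits: (4, 5, 1, 5, 1, 5).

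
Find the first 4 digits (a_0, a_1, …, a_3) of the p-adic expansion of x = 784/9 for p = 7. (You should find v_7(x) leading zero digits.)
(a_0, …, a_3) = (0, 0, 1, 4)

v_7(784/9) = 2, so a_0 = ... = a_1 = 0. Factor out: x = 7^2 · u with u = 16/9 a unit in ℤ_7. Expand u iteratively via a_{v+i} = u_i mod 7, u_{i+1} = (u_i − a_{v+i})/7:
  u_0 = 16/9;  a_2 = 1;  u_1 = (u_0 − 1)/7 = 1/9
  u_1 = 1/9;  a_3 = 4;  u_2 = (u_1 − 4)/7 = -5/9
Digits: (0, 0, 1, 4).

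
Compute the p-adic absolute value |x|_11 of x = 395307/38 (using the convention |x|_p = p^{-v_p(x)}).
|395307/38|_11 = 1/14641

Step 1 — compute v_11(x) by factoring powers of 11 out of the numerator and denominator: v_11(395307/38) = 4. Step 2 — apply |x|_p = p^{-v_p(x)} = 11^{-4} = 1/14641.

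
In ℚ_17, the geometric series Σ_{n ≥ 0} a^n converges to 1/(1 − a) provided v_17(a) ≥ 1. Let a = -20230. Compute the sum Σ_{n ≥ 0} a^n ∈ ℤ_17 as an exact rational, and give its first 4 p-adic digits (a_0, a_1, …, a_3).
Σ a^n = 1/(1 − a) = 1/20231;  first 4 digits = (1, 0, 15, 12)

v_17(a) = 2 ≥ 1, so the series converges in ℤ_17 to 1/(1 − a) = 1/(1 − (-20230)) = 1/20231. Expand this rational in ℤ_17: compute digits iteratively via d_i = x_i mod 17, x_{i+1} = (x_i − d_i)/17. The first 4 digits are (1, 0, 15, 12).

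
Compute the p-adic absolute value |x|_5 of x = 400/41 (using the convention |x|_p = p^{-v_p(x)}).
|400/41|_5 = 1/25

Step 1 — compute v_5(x) by factoring powers of 5 out of the numerator and denominator: v_5(400/41) = 2. Step 2 — apply |x|_p = p^{-v_p(x)} = 5^{-2} = 1/25.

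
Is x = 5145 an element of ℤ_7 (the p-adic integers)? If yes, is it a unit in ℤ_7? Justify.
x ∈ ℤ_7 but not a unit; v_7(x) = 3 > 0

ℤ_7 = {x ∈ ℚ_7 : v_7(x) ≥ 0} and ℤ_7^× = {x ∈ ℤ_7 : v_7(x) = 0}. Here v_7(5145) = v_7(num) − v_7(den) = 3; compare against these criteria.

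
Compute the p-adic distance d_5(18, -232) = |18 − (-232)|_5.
d_5(18, -232) = 1/125

Step 1 — x − y = 18 − (-232) = 250. Step 2 — v_5(250) = 3 (factor: 250 = (5^3 · 2); the sign does not affect v_p). Step 3 — |x − y|_5 = 5^{-3} = 1/125.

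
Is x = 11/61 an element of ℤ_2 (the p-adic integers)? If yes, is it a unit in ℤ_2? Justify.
x ∈ ℤ_2^× (unit); v_2(x) = 0

ℤ_2 = {x ∈ ℚ_2 : v_2(x) ≥ 0} and ℤ_2^× = {x ∈ ℤ_2 : v_2(x) = 0}. Here v_2(11/61) = v_2(num) − v_2(den) = 0; compare against these criteria.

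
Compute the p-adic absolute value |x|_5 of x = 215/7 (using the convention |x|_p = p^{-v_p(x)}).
|215/7|_5 = 1/5

Step 1 — compute v_5(x) by factoring powers of 5 out of the numerator and denominator: v_5(215/7) = 1. Step 2 — apply |x|_p = p^{-v_p(x)} = 5^{-1} = 1/5.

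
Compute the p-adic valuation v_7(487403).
v_7(487403) = 5

v_7(n) is the largest exponent k such that 7^k divides n. Factor out: 487403 = 7^5 · 29. (Sign doesn't affect v_p.) So v_7(487403) = 5.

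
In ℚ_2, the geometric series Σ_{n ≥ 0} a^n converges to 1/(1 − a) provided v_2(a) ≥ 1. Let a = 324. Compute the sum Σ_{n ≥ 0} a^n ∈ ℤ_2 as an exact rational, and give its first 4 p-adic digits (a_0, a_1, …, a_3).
Σ a^n = 1/(1 − a) = -1/323;  first 4 digits = (1, 0, 1, 0)

v_2(a) = 2 ≥ 1, so the series converges in ℤ_2 to 1/(1 − a) = 1/(1 − 324) = -1/323. Expand this rational in ℤ_2: compute digits iteratively via d_i = x_i mod 2, x_{i+1} = (x_i − d_i)/2. The first 4 digits are (1, 0, 1, 0).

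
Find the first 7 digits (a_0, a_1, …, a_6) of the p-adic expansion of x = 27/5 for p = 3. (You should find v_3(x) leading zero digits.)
(a_0, …, a_6) = (0, 0, 0, 2, 0, 1, 2)

v_3(27/5) = 3, so a_0 = ... = a_2 = 0. Factor out: x = 3^3 · u with u = 1/5 a unit in ℤ_3. Expand u iteratively via a_{v+i} = u_i mod 3, u_{i+1} = (u_i − a_{v+i})/3:
  u_0 = 1/5;  a_3 = 2;  u_1 = (u_0 − 2)/3 = -3/5
  u_1 = -3/5;  a_4 = 0;  u_2 = (u_1 − 0)/3 = -1/5
  u_2 = -1/5;  a_5 = 1;  u_3 = (u_2 − 1)/3 = -2/5
  u_3 = -2/5;  a_6 = 2;  u_4 = (u_3 − 2)/3 = -4/5
Digits: (0, 0, 0, 2, 0, 1, 2).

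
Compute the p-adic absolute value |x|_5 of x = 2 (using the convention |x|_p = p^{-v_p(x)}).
|2|_5 = 1

Step 1 — compute v_5(x) by factoring powers of 5 out of the numerator and denominator: v_5(2) = 0. Step 2 — apply |x|_p = p^{-v_p(x)} = 5^{0} = 1.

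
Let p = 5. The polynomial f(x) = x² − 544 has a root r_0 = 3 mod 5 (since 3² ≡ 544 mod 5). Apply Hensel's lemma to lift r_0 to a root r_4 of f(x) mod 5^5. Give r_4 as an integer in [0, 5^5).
r_4 = 388 (mod 3125)

Hensel's recurrence: r_{i+1} = r_i − f(r_i)·(f′(r_i))^{-1} mod 5^{i+2}, with f′(x) = 2x. Iterate:
  r_0 = 3 (mod 5)
  r_1 = 13 (mod 25)
  r_2 = 13 (mod 125)
  r_3 = 388 (mod 625)
  r_4 = 388 (mod 3125)
Final: r_4 = 388, and one checks f(r_4) ≡ 0 mod 5^5.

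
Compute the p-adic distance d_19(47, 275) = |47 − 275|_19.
d_19(47, 275) = 1/19

Step 1 — x − y = 47 − 275 = -228. Step 2 — v_19(-228) = 1 (factor: -228 = −(19^1 · 12); the sign does not affect v_p). Step 3 — |x − y|_19 = 19^{-1} = 1/19.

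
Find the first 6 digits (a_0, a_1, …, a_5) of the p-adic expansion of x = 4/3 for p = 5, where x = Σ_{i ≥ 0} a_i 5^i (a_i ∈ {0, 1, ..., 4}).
(a_0, …, a_5) = (3, 3, 1, 3, 1, 3)

v_5(4/3) = 0 (numerator and denominator both coprime to 5), so x ∈ ℤ_5^×. Compute digits iteratively via a_i = x_i mod 5, x_{i+1} = (x_i − a_i)/5, with x_0 = x:
  x_0 = 4/3;  a_0 = 3;  x_1 = (x_0 − 3)/5 = -1/3
  x_1 = -1/3;  a_1 = 3;  x_2 = (x_1 − 3)/5 = -2/3
  x_2 = -2/3;  a_2 = 1;  x_3 = (x_2 − 1)/5 = -1/3
  x_3 = -1/3;  a_3 = 3;  x_4 = (x_3 − 3)/5 = -2/3
  x_4 = -2/3;  a_4 = 1;  x_5 = (x_4 − 1)/5 = -1/3
  x_5 = -1/3;  a_5 = 3;  x_6 = (x_5 − 3)/5 = -2/3
Digits: (3, 3, 1, 3, 1, 3).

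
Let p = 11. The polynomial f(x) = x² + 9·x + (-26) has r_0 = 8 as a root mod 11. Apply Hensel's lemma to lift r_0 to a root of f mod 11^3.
r_2 = 778 (mod 1331)

Hensel: r_{i+1} = r_i − f(r_i)·(f′(r_i))^{-1} mod 11^{i+2}, f′(x) = 2x + 9. Iterate:
  r_0 = 8 (mod 11)
  r_1 = 52 (mod 121)
  r_2 = 778 (mod 1331)
Final: r = 778 satisfies f(r) ≡ 0 mod 11^3.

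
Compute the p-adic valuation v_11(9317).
v_11(9317) = 3

v_11(n) is the largest exponent k such that 11^k divides n. Factor out: 9317 = 11^3 · 7. (Sign doesn't affect v_p.) So v_11(9317) = 3.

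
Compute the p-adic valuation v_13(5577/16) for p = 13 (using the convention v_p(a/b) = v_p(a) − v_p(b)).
v_13(5577/16) = 2

Factor powers of 13 from the numerator and denominator of the reduced fraction: 5577 = 13^2 · 33 and 16 = 13^0 · 16. Apply v_p(a/b) = v_p(a) − v_p(b): v_13(5577/16) = 2 − 0 = 2.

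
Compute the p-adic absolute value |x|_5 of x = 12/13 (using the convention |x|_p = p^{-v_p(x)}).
|12/13|_5 = 1

Step 1 — compute v_5(x) by factoring powers of 5 out of the numerator and denominator: v_5(12/13) = 0. Step 2 — apply |x|_p = p^{-v_p(x)} = 5^{0} = 1.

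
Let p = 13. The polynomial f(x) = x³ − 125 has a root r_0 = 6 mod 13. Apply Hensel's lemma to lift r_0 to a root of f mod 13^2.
r_1 = 110 (mod 169)

Hensel: r_{i+1} = r_i − f(r_i)/f′(r_i) mod 13^{i+2}, where f′(x) = 3x². Iterate:
  r_0 = 6 (mod 13)
  r_1 = 110 (mod 169)
Final: r = 110 with f(r) ≡ 0 mod 13^2.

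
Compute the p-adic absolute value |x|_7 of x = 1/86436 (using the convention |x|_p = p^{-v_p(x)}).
|1/86436|_7 = 2401

Step 1 — compute v_7(x) by factoring powers of 7 out of the numerator and denominator: v_7(1/86436) = -4. Step 2 — apply |x|_p = p^{-v_p(x)} = 7^{4} = 2401.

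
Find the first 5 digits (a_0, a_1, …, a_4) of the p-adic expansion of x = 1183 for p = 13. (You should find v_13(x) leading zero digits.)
(a_0, …, a_4) = (0, 0, 7, 0, 0)

v_13(1183) = 2, so a_0 = ... = a_1 = 0. Factor out: x = 13^2 · u with u = 7 a unit in ℤ_13. Expand u iteratively via a_{v+i} = u_i mod 13, u_{i+1} = (u_i − a_{v+i})/13:
  u_0 = 7;  a_2 = 7;  u_1 = (u_0 − 7)/13 = 0
  u_1 = 0;  a_3 = 0;  u_2 = (u_1 − 0)/13 = 0
  u_2 = 0;  a_4 = 0;  u_3 = (u_2 − 0)/13 = 0
Digits: (0, 0, 7, 0, 0).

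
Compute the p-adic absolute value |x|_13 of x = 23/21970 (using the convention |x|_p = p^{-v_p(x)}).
|23/21970|_13 = 2197

Step 1 — compute v_13(x) by factoring powers of 13 out of the numerator and denominator: v_13(23/21970) = -3. Step 2 — apply |x|_p = p^{-v_p(x)} = 13^{3} = 2197.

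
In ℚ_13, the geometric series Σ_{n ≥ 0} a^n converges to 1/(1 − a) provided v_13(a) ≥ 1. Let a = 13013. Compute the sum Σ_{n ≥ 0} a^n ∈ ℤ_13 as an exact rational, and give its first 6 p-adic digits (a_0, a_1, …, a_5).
Σ a^n = 1/(1 − a) = -1/13012;  first 6 digits = (1, 0, 12, 5, 1, 1)

v_13(a) = 2 ≥ 1, so the series converges in ℤ_13 to 1/(1 − a) = 1/(1 − 13013) = -1/13012. Expand this rational in ℤ_13: compute digits iteratively via d_i = x_i mod 13, x_{i+1} = (x_i − d_i)/13. The first 6 digits are (1, 0, 12, 5, 1, 1).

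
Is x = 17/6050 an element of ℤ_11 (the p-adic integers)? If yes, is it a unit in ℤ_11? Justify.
x ∉ ℤ_11 (v_11(x) = -2 < 0)

ℤ_11 = {x ∈ ℚ_11 : v_11(x) ≥ 0} and ℤ_11^× = {x ∈ ℤ_11 : v_11(x) = 0}. Here v_11(17/6050) = v_11(num) − v_11(den) = -2; compare against these criteria.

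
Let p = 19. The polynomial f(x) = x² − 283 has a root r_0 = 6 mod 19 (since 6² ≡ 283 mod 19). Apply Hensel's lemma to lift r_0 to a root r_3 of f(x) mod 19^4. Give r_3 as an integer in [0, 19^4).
r_3 = 60464 (mod 130321)

Hensel's recurrence: r_{i+1} = r_i − f(r_i)·(f′(r_i))^{-1} mod 19^{i+2}, with f′(x) = 2x. Iterate:
  r_0 = 6 (mod 19)
  r_1 = 177 (mod 361)
  r_2 = 5592 (mod 6859)
  r_3 = 60464 (mod 130321)
Final: r_3 = 60464, and one checks f(r_3) ≡ 0 mod 19^4.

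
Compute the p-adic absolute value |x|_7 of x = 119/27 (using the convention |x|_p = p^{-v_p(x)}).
|119/27|_7 = 1/7

Step 1 — compute v_7(x) by factoring powers of 7 out of the numerator and denominator: v_7(119/27) = 1. Step 2 — apply |x|_p = p^{-v_p(x)} = 7^{-1} = 1/7.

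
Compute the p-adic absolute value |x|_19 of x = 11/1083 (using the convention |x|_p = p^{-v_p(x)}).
|11/1083|_19 = 361

Step 1 — compute v_19(x) by factoring powers of 19 out of the numerator and denominator: v_19(11/1083) = -2. Step 2 — apply |x|_p = p^{-v_p(x)} = 19^{2} = 361.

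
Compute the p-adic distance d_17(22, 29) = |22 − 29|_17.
d_17(22, 29) = 1

Step 1 — x − y = 22 − 29 = -7. Step 2 — v_17(-7) = 0 (factor: -7 = −(17^0 · 7); the sign does not affect v_p). Step 3 — |x − y|_17 = 17^{0} = 1.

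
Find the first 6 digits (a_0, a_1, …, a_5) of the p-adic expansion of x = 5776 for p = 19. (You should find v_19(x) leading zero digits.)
(a_0, …, a_5) = (0, 0, 16, 0, 0, 0)

v_19(5776) = 2, so a_0 = ... = a_1 = 0. Factor out: x = 19^2 · u with u = 16 a unit in ℤ_19. Expand u iteratively via a_{v+i} = u_i mod 19, u_{i+1} = (u_i − a_{v+i})/19:
  u_0 = 16;  a_2 = 16;  u_1 = (u_0 − 16)/19 = 0
  u_1 = 0;  a_3 = 0;  u_2 = (u_1 − 0)/19 = 0
  u_2 = 0;  a_4 = 0;  u_3 = (u_2 − 0)/19 = 0
  u_3 = 0;  a_5 = 0;  u_4 = (u_3 − 0)/19 = 0
Digits: (0, 0, 16, 0, 0, 0).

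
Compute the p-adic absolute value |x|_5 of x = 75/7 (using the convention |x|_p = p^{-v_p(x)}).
|75/7|_5 = 1/25

Step 1 — compute v_5(x) by factoring powers of 5 out of the numerator and denominator: v_5(75/7) = 2. Step 2 — apply |x|_p = p^{-v_p(x)} = 5^{-2} = 1/25.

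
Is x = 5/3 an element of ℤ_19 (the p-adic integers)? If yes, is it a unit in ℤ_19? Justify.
x ∈ ℤ_19^× (unit); v_19(x) = 0

ℤ_19 = {x ∈ ℚ_19 : v_19(x) ≥ 0} and ℤ_19^× = {x ∈ ℤ_19 : v_19(x) = 0}. Here v_19(5/3) = v_19(num) − v_19(den) = 0; compare against these criteria.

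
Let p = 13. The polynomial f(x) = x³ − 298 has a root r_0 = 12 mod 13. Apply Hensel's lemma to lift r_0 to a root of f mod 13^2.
r_1 = 155 (mod 169)

Hensel: r_{i+1} = r_i − f(r_i)/f′(r_i) mod 13^{i+2}, where f′(x) = 3x². Iterate:
  r_0 = 12 (mod 13)
  r_1 = 155 (mod 169)
Final: r = 155 with f(r) ≡ 0 mod 13^2.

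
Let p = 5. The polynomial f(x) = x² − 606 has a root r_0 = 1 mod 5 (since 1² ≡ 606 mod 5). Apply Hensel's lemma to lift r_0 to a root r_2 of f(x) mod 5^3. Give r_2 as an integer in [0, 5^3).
r_2 = 66 (mod 125)

Hensel's recurrence: r_{i+1} = r_i − f(r_i)·(f′(r_i))^{-1} mod 5^{i+2}, with f′(x) = 2x. Iterate:
  r_0 = 1 (mod 5)
  r_1 = 16 (mod 25)
  r_2 = 66 (mod 125)
Final: r_2 = 66, and one checks f(r_2) ≡ 0 mod 5^3.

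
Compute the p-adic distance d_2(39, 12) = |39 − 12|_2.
d_2(39, 12) = 1

Step 1 — x − y = 39 − 12 = 27. Step 2 — v_2(27) = 0 (factor: 27 = (2^0 · 27); the sign does not affect v_p). Step 3 — |x − y|_2 = 2^{0} = 1.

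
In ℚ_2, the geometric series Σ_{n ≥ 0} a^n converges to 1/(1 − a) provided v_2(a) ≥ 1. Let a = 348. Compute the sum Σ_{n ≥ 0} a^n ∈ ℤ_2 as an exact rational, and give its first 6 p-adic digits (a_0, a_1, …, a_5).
Σ a^n = 1/(1 − a) = -1/347;  first 6 digits = (1, 0, 1, 1, 0, 1)

v_2(a) = 2 ≥ 1, so the series converges in ℤ_2 to 1/(1 − a) = 1/(1 − 348) = -1/347. Expand this rational in ℤ_2: compute digits iteratively via d_i = x_i mod 2, x_{i+1} = (x_i − d_i)/2. The first 6 digits are (1, 0, 1, 1, 0, 1).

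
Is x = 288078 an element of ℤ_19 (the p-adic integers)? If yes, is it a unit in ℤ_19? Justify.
x ∈ ℤ_19 but not a unit; v_19(x) = 3 > 0

ℤ_19 = {x ∈ ℚ_19 : v_19(x) ≥ 0} and ℤ_19^× = {x ∈ ℤ_19 : v_19(x) = 0}. Here v_19(288078) = v_19(num) − v_19(den) = 3; compare against these criteria.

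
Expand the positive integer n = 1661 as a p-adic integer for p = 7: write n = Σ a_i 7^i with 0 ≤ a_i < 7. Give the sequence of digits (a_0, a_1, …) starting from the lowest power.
(a_0, a_1, …) = (2, 6, 5, 4)

Repeated division by 7 gives the digits low-to-high: 1661 = 2 + 6·7^1 + 5·7^2 + 4·7^3. Digit sequence: (2, 6, 5, 4).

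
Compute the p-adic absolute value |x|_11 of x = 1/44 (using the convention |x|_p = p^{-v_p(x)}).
|1/44|_11 = 11

Step 1 — compute v_11(x) by factoring powers of 11 out of the numerator and denominator: v_11(1/44) = -1. Step 2 — apply |x|_p = p^{-v_p(x)} = 11^{1} = 11.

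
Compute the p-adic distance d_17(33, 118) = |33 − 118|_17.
d_17(33, 118) = 1/17

Step 1 — x − y = 33 − 118 = -85. Step 2 — v_17(-85) = 1 (factor: -85 = −(17^1 · 5); the sign does not affect v_p). Step 3 — |x − y|_17 = 17^{-1} = 1/17.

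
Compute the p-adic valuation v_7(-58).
v_7(-58) = 0

v_7(n) is the largest exponent k such that 7^k divides n. Factor out: -58 = -7^0 · 58. (Sign doesn't affect v_p.) So v_7(-58) = 0.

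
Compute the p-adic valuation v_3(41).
v_3(41) = 0

v_3(n) is the largest exponent k such that 3^k divides n. Factor out: 41 = 3^0 · 41. (Sign doesn't affect v_p.) So v_3(41) = 0.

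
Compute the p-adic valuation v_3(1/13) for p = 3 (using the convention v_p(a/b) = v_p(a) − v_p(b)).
v_3(1/13) = 0

Factor powers of 3 from the numerator and denominator of the reduced fraction: 1 = 3^0 · 1 and 13 = 3^0 · 13. Apply v_p(a/b) = v_p(a) − v_p(b): v_3(1/13) = 0 − 0 = 0.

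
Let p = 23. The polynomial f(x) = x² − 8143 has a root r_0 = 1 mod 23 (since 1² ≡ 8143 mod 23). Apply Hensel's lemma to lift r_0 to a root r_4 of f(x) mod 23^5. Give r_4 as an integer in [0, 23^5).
r_4 = 544710 (mod 6436343)

Hensel's recurrence: r_{i+1} = r_i − f(r_i)·(f′(r_i))^{-1} mod 23^{i+2}, with f′(x) = 2x. Iterate:
  r_0 = 1 (mod 23)
  r_1 = 369 (mod 529)
  r_2 = 9362 (mod 12167)
  r_3 = 264869 (mod 279841)
  r_4 = 544710 (mod 6436343)
Final: r_4 = 544710, and one checks f(r_4) ≡ 0 mod 23^5.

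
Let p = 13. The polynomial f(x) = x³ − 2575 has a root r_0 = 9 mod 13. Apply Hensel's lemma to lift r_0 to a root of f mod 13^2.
r_1 = 139 (mod 169)

Hensel: r_{i+1} = r_i − f(r_i)/f′(r_i) mod 13^{i+2}, where f′(x) = 3x². Iterate:
  r_0 = 9 (mod 13)
  r_1 = 139 (mod 169)
Final: r = 139 with f(r) ≡ 0 mod 13^2.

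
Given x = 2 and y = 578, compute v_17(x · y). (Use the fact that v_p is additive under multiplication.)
v_17(1156) = 2

v_p(x) = 0 (factor: 2 = 17^0 · 2); v_p(y) = 2 (factor: 578 = 17^2 · 2). Additivity: v_p(xy) = v_p(x) + v_p(y) = 0 + 2 = 2. (Direct check: xy = 1156 = 17^2 · (4).)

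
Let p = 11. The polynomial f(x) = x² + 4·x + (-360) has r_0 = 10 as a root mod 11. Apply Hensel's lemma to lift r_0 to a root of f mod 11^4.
r_3 = 7501 (mod 14641)

Hensel: r_{i+1} = r_i − f(r_i)·(f′(r_i))^{-1} mod 11^{i+2}, f′(x) = 2x + 4. Iterate:
  r_0 = 10 (mod 11)
  r_1 = 120 (mod 121)
  r_2 = 846 (mod 1331)
  r_3 = 7501 (mod 14641)
Final: r = 7501 satisfies f(r) ≡ 0 mod 11^4.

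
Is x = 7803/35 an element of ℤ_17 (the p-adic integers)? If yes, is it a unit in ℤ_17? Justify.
x ∈ ℤ_17 but not a unit; v_17(x) = 2 > 0

ℤ_17 = {x ∈ ℚ_17 : v_17(x) ≥ 0} and ℤ_17^× = {x ∈ ℤ_17 : v_17(x) = 0}. Here v_17(7803/35) = v_17(num) − v_17(den) = 2; compare against these criteria.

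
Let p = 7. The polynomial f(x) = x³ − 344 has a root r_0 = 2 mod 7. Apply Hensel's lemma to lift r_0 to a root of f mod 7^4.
r_3 = 2382 (mod 2401)

Hensel: r_{i+1} = r_i − f(r_i)/f′(r_i) mod 7^{i+2}, where f′(x) = 3x². Iterate:
  r_0 = 2 (mod 7)
  r_1 = 30 (mod 49)
  r_2 = 324 (mod 343)
  r_3 = 2382 (mod 2401)
Final: r = 2382 with f(r) ≡ 0 mod 7^4.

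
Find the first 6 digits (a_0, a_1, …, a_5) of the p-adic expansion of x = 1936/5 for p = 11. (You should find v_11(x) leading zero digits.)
(a_0, …, a_5) = (0, 0, 1, 9, 8, 8)

v_11(1936/5) = 2, so a_0 = ... = a_1 = 0. Factor out: x = 11^2 · u with u = 16/5 a unit in ℤ_11. Expand u iteratively via a_{v+i} = u_i mod 11, u_{i+1} = (u_i − a_{v+i})/11:
  u_0 = 16/5;  a_2 = 1;  u_1 = (u_0 − 1)/11 = 1/5
  u_1 = 1/5;  a_3 = 9;  u_2 = (u_1 − 9)/11 = -4/5
  u_2 = -4/5;  a_4 = 8;  u_3 = (u_2 − 8)/11 = -4/5
  u_3 = -4/5;  a_5 = 8;  u_4 = (u_3 − 8)/11 = -4/5
Digits: (0, 0, 1, 9, 8, 8).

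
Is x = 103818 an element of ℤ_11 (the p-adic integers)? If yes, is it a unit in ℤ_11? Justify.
x ∈ ℤ_11 but not a unit; v_11(x) = 3 > 0

ℤ_11 = {x ∈ ℚ_11 : v_11(x) ≥ 0} and ℤ_11^× = {x ∈ ℤ_11 : v_11(x) = 0}. Here v_11(103818) = v_11(num) − v_11(den) = 3; compare against these criteria.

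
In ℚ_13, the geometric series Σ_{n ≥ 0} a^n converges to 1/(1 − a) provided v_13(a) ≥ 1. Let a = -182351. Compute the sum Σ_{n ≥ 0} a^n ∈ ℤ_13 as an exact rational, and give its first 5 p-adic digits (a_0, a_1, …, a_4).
Σ a^n = 1/(1 − a) = 1/182352;  first 5 digits = (1, 0, 0, 8, 6)

v_13(a) = 3 ≥ 1, so the series converges in ℤ_13 to 1/(1 − a) = 1/(1 − (-182351)) = 1/182352. Expand this rational in ℤ_13: compute digits iteratively via d_i = x_i mod 13, x_{i+1} = (x_i − d_i)/13. The first 5 digits are (1, 0, 0, 8, 6).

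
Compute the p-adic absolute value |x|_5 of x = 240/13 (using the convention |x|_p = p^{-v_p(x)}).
|240/13|_5 = 1/5

Step 1 — compute v_5(x) by factoring powers of 5 out of the numerator and denominator: v_5(240/13) = 1. Step 2 — apply |x|_p = p^{-v_p(x)} = 5^{-1} = 1/5.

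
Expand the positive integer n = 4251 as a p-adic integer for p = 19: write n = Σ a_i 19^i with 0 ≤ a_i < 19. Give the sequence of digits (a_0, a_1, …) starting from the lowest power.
(a_0, a_1, …) = (14, 14, 11)

Repeated division by 19 gives the digits low-to-high: 4251 = 14 + 14·19^1 + 11·19^2. Digit sequence: (14, 14, 11).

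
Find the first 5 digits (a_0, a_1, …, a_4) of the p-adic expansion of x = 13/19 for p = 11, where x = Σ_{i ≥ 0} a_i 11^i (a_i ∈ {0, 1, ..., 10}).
(a_0, …, a_4) = (3, 5, 3, 2, 5)

v_11(13/19) = 0 (numerator and denominator both coprime to 11), so x ∈ ℤ_11^×. Compute digits iteratively via a_i = x_i mod 11, x_{i+1} = (x_i − a_i)/11, with x_0 = x:
  x_0 = 13/19;  a_0 = 3;  x_1 = (x_0 − 3)/11 = -4/19
  x_1 = -4/19;  a_1 = 5;  x_2 = (x_1 − 5)/11 = -9/19
  x_2 = -9/19;  a_2 = 3;  x_3 = (x_2 − 3)/11 = -6/19
  x_3 = -6/19;  a_3 = 2;  x_4 = (x_3 − 2)/11 = -4/19
  x_4 = -4/19;  a_4 = 5;  x_5 = (x_4 − 5)/11 = -9/19
Digits: (3, 5, 3, 2, 5).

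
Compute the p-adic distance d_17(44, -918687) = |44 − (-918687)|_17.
d_17(44, -918687) = 1/83521

Step 1 — x − y = 44 − (-918687) = 918731. Step 2 — v_17(918731) = 4 (factor: 918731 = (17^4 · 11); the sign does not affect v_p). Step 3 — |x − y|_17 = 17^{-4} = 1/83521.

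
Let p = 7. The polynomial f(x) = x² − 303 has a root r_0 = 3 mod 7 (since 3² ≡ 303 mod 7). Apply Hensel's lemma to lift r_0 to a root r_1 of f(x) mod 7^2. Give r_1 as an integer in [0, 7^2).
r_1 = 3 (mod 49)

Hensel's recurrence: r_{i+1} = r_i − f(r_i)·(f′(r_i))^{-1} mod 7^{i+2}, with f′(x) = 2x. Iterate:
  r_0 = 3 (mod 7)
  r_1 = 3 (mod 49)
Final: r_1 = 3, and one checks f(r_1) ≡ 0 mod 7^2.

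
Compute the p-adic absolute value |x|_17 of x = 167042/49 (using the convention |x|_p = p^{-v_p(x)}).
|167042/49|_17 = 1/83521

Step 1 — compute v_17(x) by factoring powers of 17 out of the numerator and denominator: v_17(167042/49) = 4. Step 2 — apply |x|_p = p^{-v_p(x)} = 17^{-4} = 1/83521.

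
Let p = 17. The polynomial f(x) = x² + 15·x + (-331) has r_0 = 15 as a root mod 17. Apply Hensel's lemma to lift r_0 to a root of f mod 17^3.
r_2 = 3840 (mod 4913)

Hensel: r_{i+1} = r_i − f(r_i)·(f′(r_i))^{-1} mod 17^{i+2}, f′(x) = 2x + 15. Iterate:
  r_0 = 15 (mod 17)
  r_1 = 83 (mod 289)
  r_2 = 3840 (mod 4913)
Final: r = 3840 satisfies f(r) ≡ 0 mod 17^3.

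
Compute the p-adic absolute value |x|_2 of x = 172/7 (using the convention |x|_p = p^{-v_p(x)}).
|172/7|_2 = 1/4

Step 1 — compute v_2(x) by factoring powers of 2 out of the numerator and denominator: v_2(172/7) = 2. Step 2 — apply |x|_p = p^{-v_p(x)} = 2^{-2} = 1/4.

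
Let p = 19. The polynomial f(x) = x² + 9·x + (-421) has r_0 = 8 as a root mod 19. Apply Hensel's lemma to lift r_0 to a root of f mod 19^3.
r_2 = 958 (mod 6859)

Hensel: r_{i+1} = r_i − f(r_i)·(f′(r_i))^{-1} mod 19^{i+2}, f′(x) = 2x + 9. Iterate:
  r_0 = 8 (mod 19)
  r_1 = 236 (mod 361)
  r_2 = 958 (mod 6859)
Final: r = 958 satisfies f(r) ≡ 0 mod 19^3.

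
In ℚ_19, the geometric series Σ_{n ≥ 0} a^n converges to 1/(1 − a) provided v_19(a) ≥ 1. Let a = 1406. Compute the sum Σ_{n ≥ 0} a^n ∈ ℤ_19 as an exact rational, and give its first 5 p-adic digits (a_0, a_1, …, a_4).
Σ a^n = 1/(1 − a) = -1/1405;  first 5 digits = (1, 17, 7, 14, 2)

v_19(a) = 1 ≥ 1, so the series converges in ℤ_19 to 1/(1 − a) = 1/(1 − 1406) = -1/1405. Expand this rational in ℤ_19: compute digits iteratively via d_i = x_i mod 19, x_{i+1} = (x_i − d_i)/19. The first 5 digits are (1, 17, 7, 14, 2).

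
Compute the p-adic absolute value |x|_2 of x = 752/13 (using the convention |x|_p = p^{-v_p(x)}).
|752/13|_2 = 1/16

Step 1 — compute v_2(x) by factoring powers of 2 out of the numerator and denominator: v_2(752/13) = 4. Step 2 — apply |x|_p = p^{-v_p(x)} = 2^{-4} = 1/16.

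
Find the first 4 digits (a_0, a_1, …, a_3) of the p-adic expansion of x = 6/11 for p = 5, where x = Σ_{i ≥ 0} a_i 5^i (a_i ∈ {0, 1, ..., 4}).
(a_0, …, a_3) = (1, 4, 1, 1)

v_5(6/11) = 0 (numerator and denominator both coprime to 5), so x ∈ ℤ_5^×. Compute digits iteratively via a_i = x_i mod 5, x_{i+1} = (x_i − a_i)/5, with x_0 = x:
  x_0 = 6/11;  a_0 = 1;  x_1 = (x_0 − 1)/5 = -1/11
  x_1 = -1/11;  a_1 = 4;  x_2 = (x_1 − 4)/5 = -9/11
  x_2 = -9/11;  a_2 = 1;  x_3 = (x_2 − 1)/5 = -4/11
  x_3 = -4/11;  a_3 = 1;  x_4 = (x_3 − 1)/5 = -3/11
Digits: (1, 4, 1, 1).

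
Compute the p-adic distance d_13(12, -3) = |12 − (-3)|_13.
d_13(12, -3) = 1

Step 1 — x − y = 12 − (-3) = 15. Step 2 — v_13(15) = 0 (factor: 15 = (13^0 · 15); the sign does not affect v_p). Step 3 — |x − y|_13 = 13^{0} = 1.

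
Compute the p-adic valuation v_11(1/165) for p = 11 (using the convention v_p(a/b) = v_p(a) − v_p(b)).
v_11(1/165) = -1

Factor powers of 11 from the numerator and denominator of the reduced fraction: 1 = 11^0 · 1 and 165 = 11^1 · 15. Apply v_p(a/b) = v_p(a) − v_p(b): v_11(1/165) = 0 − 1 = -1.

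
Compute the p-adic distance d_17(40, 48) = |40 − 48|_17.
d_17(40, 48) = 1

Step 1 — x − y = 40 − 48 = -8. Step 2 — v_17(-8) = 0 (factor: -8 = −(17^0 · 8); the sign does not affect v_p). Step 3 — |x − y|_17 = 17^{0} = 1.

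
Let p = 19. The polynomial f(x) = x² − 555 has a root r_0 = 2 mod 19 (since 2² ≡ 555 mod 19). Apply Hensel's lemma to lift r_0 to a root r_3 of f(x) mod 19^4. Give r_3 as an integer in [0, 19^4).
r_3 = 12865 (mod 130321)

Hensel's recurrence: r_{i+1} = r_i − f(r_i)·(f′(r_i))^{-1} mod 19^{i+2}, with f′(x) = 2x. Iterate:
  r_0 = 2 (mod 19)
  r_1 = 230 (mod 361)
  r_2 = 6006 (mod 6859)
  r_3 = 12865 (mod 130321)
Final: r_3 = 12865, and one checks f(r_3) ≡ 0 mod 19^4.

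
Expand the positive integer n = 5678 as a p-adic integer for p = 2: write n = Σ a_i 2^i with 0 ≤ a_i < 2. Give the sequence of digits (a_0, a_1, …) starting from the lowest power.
(a_0, a_1, …) = (0, 1, 1, 1, 0, 1, 0, 0, 0, 1, 1, 0, 1)

Repeated division by 2 gives the digits low-to-high: 5678 = 1·2^1 + 1·2^2 + 1·2^3 + 1·2^5 + 1·2^9 + 1·2^10 + 1·2^12. Digit sequence: (0, 1, 1, 1, 0, 1, 0, 0, 0, 1, 1, 0, 1).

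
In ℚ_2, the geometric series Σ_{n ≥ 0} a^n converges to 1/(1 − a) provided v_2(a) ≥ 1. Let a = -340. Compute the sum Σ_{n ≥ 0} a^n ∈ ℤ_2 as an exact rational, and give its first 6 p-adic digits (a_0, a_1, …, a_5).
Σ a^n = 1/(1 − a) = 1/341;  first 6 digits = (1, 0, 1, 1, 1, 1)

v_2(a) = 2 ≥ 1, so the series converges in ℤ_2 to 1/(1 − a) = 1/(1 − (-340)) = 1/341. Expand this rational in ℤ_2: compute digits iteratively via d_i = x_i mod 2, x_{i+1} = (x_i − d_i)/2. The first 6 digits are (1, 0, 1, 1, 1, 1).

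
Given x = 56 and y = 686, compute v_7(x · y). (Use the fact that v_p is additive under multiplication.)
v_7(38416) = 4

v_p(x) = 1 (factor: 56 = 7^1 · 8); v_p(y) = 3 (factor: 686 = 7^3 · 2). Additivity: v_p(xy) = v_p(x) + v_p(y) = 1 + 3 = 4. (Direct check: xy = 38416 = 7^4 · (16).)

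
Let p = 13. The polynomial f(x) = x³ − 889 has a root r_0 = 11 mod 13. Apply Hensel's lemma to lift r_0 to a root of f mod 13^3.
r_2 = 1974 (mod 2197)

Hensel: r_{i+1} = r_i − f(r_i)/f′(r_i) mod 13^{i+2}, where f′(x) = 3x². Iterate:
  r_0 = 11 (mod 13)
  r_1 = 115 (mod 169)
  r_2 = 1974 (mod 2197)
Final: r = 1974 with f(r) ≡ 0 mod 13^3.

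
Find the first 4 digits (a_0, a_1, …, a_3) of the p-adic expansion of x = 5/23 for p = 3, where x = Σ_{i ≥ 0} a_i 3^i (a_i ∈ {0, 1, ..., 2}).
(a_0, …, a_3) = (1, 0, 2, 1)

v_3(5/23) = 0 (numerator and denominator both coprime to 3), so x ∈ ℤ_3^×. Compute digits iteratively via a_i = x_i mod 3, x_{i+1} = (x_i − a_i)/3, with x_0 = x:
  x_0 = 5/23;  a_0 = 1;  x_1 = (x_0 − 1)/3 = -6/23
  x_1 = -6/23;  a_1 = 0;  x_2 = (x_1 − 0)/3 = -2/23
  x_2 = -2/23;  a_2 = 2;  x_3 = (x_2 − 2)/3 = -16/23
  x_3 = -16/23;  a_3 = 1;  x_4 = (x_3 − 1)/3 = -13/23
Digits: (1, 0, 2, 1).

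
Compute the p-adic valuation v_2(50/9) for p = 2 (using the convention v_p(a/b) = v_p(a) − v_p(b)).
v_2(50/9) = 1

Factor powers of 2 from the numerator and denominator of the reduced fraction: 50 = 2^1 · 25 and 9 = 2^0 · 9. Apply v_p(a/b) = v_p(a) − v_p(b): v_2(50/9) = 1 − 0 = 1.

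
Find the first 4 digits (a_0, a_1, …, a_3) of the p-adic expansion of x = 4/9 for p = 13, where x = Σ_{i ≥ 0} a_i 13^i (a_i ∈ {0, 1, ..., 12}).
(a_0, …, a_3) = (12, 2, 7, 11)

v_13(4/9) = 0 (numerator and denominator both coprime to 13), so x ∈ ℤ_13^×. Compute digits iteratively via a_i = x_i mod 13, x_{i+1} = (x_i − a_i)/13, with x_0 = x:
  x_0 = 4/9;  a_0 = 12;  x_1 = (x_0 − 12)/13 = -8/9
  x_1 = -8/9;  a_1 = 2;  x_2 = (x_1 − 2)/13 = -2/9
  x_2 = -2/9;  a_2 = 7;  x_3 = (x_2 − 7)/13 = -5/9
  x_3 = -5/9;  a_3 = 11;  x_4 = (x_3 − 11)/13 = -8/9
Digits: (12, 2, 7, 11).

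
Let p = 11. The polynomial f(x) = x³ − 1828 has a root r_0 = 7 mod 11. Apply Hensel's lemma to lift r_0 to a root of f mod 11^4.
r_3 = 3615 (mod 14641)

Hensel: r_{i+1} = r_i − f(r_i)/f′(r_i) mod 11^{i+2}, where f′(x) = 3x². Iterate:
  r_0 = 7 (mod 11)
  r_1 = 106 (mod 121)
  r_2 = 953 (mod 1331)
  r_3 = 3615 (mod 14641)
Final: r = 3615 with f(r) ≡ 0 mod 11^4.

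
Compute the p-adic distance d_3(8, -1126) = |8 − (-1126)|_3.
d_3(8, -1126) = 1/81

Step 1 — x − y = 8 − (-1126) = 1134. Step 2 — v_3(1134) = 4 (factor: 1134 = (3^4 · 14); the sign does not affect v_p). Step 3 — |x − y|_3 = 3^{-4} = 1/81.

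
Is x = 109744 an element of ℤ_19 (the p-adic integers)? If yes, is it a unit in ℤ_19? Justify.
x ∈ ℤ_19 but not a unit; v_19(x) = 3 > 0

ℤ_19 = {x ∈ ℚ_19 : v_19(x) ≥ 0} and ℤ_19^× = {x ∈ ℤ_19 : v_19(x) = 0}. Here v_19(109744) = v_19(num) − v_19(den) = 3; compare against these criteria.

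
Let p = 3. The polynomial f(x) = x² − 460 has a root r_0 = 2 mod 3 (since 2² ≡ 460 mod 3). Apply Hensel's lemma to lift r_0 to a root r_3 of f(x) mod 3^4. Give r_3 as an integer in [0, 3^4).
r_3 = 53 (mod 81)

Hensel's recurrence: r_{i+1} = r_i − f(r_i)·(f′(r_i))^{-1} mod 3^{i+2}, with f′(x) = 2x. Iterate:
  r_0 = 2 (mod 3)
  r_1 = 8 (mod 9)
  r_2 = 26 (mod 27)
  r_3 = 53 (mod 81)
Final: r_3 = 53, and one checks f(r_3) ≡ 0 mod 3^4.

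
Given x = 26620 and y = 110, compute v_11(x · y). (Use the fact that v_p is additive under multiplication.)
v_11(2928200) = 4

v_p(x) = 3 (factor: 26620 = 11^3 · 20); v_p(y) = 1 (factor: 110 = 11^1 · 10). Additivity: v_p(xy) = v_p(x) + v_p(y) = 3 + 1 = 4. (Direct check: xy = 2928200 = 11^4 · (200).)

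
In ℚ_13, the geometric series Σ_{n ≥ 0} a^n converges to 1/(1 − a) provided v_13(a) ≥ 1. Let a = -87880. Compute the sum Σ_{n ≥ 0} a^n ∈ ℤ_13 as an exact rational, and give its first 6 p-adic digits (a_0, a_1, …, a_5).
Σ a^n = 1/(1 − a) = 1/87881;  first 6 digits = (1, 0, 0, 12, 9, 12)

v_13(a) = 3 ≥ 1, so the series converges in ℤ_13 to 1/(1 − a) = 1/(1 − (-87880)) = 1/87881. Expand this rational in ℤ_13: compute digits iteratively via d_i = x_i mod 13, x_{i+1} = (x_i − d_i)/13. The first 6 digits are (1, 0, 0, 12, 9, 12).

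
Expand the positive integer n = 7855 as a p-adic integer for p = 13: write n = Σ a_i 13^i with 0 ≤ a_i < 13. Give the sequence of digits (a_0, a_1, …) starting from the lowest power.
(a_0, a_1, …) = (3, 6, 7, 3)

Repeated division by 13 gives the digits low-to-high: 7855 = 3 + 6·13^1 + 7·13^2 + 3·13^3. Digit sequence: (3, 6, 7, 3).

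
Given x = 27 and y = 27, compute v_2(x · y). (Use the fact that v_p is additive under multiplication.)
v_2(729) = 0

v_p(x) = 0 (factor: 27 = 2^0 · 27); v_p(y) = 0 (factor: 27 = 2^0 · 27). Additivity: v_p(xy) = v_p(x) + v_p(y) = 0 + 0 = 0. (Direct check: xy = 729 = 2^0 · (729).)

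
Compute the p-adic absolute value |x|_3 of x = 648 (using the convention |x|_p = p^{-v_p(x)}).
|648|_3 = 1/81

Step 1 — compute v_3(x) by factoring powers of 3 out of the numerator and denominator: v_3(648) = 4. Step 2 — apply |x|_p = p^{-v_p(x)} = 3^{-4} = 1/81.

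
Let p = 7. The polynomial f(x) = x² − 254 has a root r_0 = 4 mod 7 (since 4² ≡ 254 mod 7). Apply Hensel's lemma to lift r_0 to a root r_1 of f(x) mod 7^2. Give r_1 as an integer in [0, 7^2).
r_1 = 46 (mod 49)

Hensel's recurrence: r_{i+1} = r_i − f(r_i)·(f′(r_i))^{-1} mod 7^{i+2}, with f′(x) = 2x. Iterate:
  r_0 = 4 (mod 7)
  r_1 = 46 (mod 49)
Final: r_1 = 46, and one checks f(r_1) ≡ 0 mod 7^2.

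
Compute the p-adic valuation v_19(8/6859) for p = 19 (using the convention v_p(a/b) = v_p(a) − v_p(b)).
v_19(8/6859) = -3

Factor powers of 19 from the numerator and denominator of the reduced fraction: 8 = 19^0 · 8 and 6859 = 19^3 · 1. Apply v_p(a/b) = v_p(a) − v_p(b): v_19(8/6859) = 0 − 3 = -3.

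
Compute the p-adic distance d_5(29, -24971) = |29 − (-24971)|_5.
d_5(29, -24971) = 1/3125

Step 1 — x − y = 29 − (-24971) = 25000. Step 2 — v_5(25000) = 5 (factor: 25000 = (5^5 · 8); the sign does not affect v_p). Step 3 — |x − y|_5 = 5^{-5} = 1/3125.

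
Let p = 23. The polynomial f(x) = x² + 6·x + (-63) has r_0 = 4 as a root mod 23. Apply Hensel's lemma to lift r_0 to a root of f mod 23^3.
r_2 = 11228 (mod 12167)

Hensel: r_{i+1} = r_i − f(r_i)·(f′(r_i))^{-1} mod 23^{i+2}, f′(x) = 2x + 6. Iterate:
  r_0 = 4 (mod 23)
  r_1 = 119 (mod 529)
  r_2 = 11228 (mod 12167)
Final: r = 11228 satisfies f(r) ≡ 0 mod 23^3.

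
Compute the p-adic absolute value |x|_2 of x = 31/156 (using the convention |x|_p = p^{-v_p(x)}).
|31/156|_2 = 4

Step 1 — compute v_2(x) by factoring powers of 2 out of the numerator and denominator: v_2(31/156) = -2. Step 2 — apply |x|_p = p^{-v_p(x)} = 2^{2} = 4.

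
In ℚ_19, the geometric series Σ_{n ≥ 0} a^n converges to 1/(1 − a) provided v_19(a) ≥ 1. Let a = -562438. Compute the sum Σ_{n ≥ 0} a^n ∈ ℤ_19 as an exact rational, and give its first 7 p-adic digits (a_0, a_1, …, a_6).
Σ a^n = 1/(1 − a) = 1/562439;  first 7 digits = (1, 0, 0, 13, 14, 18, 16)

v_19(a) = 3 ≥ 1, so the series converges in ℤ_19 to 1/(1 − a) = 1/(1 − (-562438)) = 1/562439. Expand this rational in ℤ_19: compute digits iteratively via d_i = x_i mod 19, x_{i+1} = (x_i − d_i)/19. The first 7 digits are (1, 0, 0, 13, 14, 18, 16).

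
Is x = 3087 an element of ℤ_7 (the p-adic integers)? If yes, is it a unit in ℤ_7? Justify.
x ∈ ℤ_7 but not a unit; v_7(x) = 3 > 0

ℤ_7 = {x ∈ ℚ_7 : v_7(x) ≥ 0} and ℤ_7^× = {x ∈ ℤ_7 : v_7(x) = 0}. Here v_7(3087) = v_7(num) − v_7(den) = 3; compare against these criteria.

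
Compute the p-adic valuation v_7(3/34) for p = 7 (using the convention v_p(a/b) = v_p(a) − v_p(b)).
v_7(3/34) = 0

Factor powers of 7 from the numerator and denominator of the reduced fraction: 3 = 7^0 · 3 and 34 = 7^0 · 34. Apply v_p(a/b) = v_p(a) − v_p(b): v_7(3/34) = 0 − 0 = 0.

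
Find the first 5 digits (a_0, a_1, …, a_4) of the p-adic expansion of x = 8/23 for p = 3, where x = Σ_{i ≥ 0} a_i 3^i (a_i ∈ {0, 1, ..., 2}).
(a_0, …, a_4) = (1, 2, 2, 0, 1)

v_3(8/23) = 0 (numerator and denominator both coprime to 3), so x ∈ ℤ_3^×. Compute digits iteratively via a_i = x_i mod 3, x_{i+1} = (x_i − a_i)/3, with x_0 = x:
  x_0 = 8/23;  a_0 = 1;  x_1 = (x_0 − 1)/3 = -5/23
  x_1 = -5/23;  a_1 = 2;  x_2 = (x_1 − 2)/3 = -17/23
  x_2 = -17/23;  a_2 = 2;  x_3 = (x_2 − 2)/3 = -21/23
  x_3 = -21/23;  a_3 = 0;  x_4 = (x_3 − 0)/3 = -7/23
  x_4 = -7/23;  a_4 = 1;  x_5 = (x_4 − 1)/3 = -10/23
Digits: (1, 2, 2, 0, 1).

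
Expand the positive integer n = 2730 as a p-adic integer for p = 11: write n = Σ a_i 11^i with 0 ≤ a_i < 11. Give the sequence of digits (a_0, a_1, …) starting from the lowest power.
(a_0, a_1, …) = (2, 6, 0, 2)

Repeated division by 11 gives the digits low-to-high: 2730 = 2 + 6·11^1 + 2·11^3. Digit sequence: (2, 6, 0, 2).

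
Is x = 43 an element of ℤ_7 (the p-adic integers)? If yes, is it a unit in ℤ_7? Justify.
x ∈ ℤ_7^× (unit); v_7(x) = 0

ℤ_7 = {x ∈ ℚ_7 : v_7(x) ≥ 0} and ℤ_7^× = {x ∈ ℤ_7 : v_7(x) = 0}. Here v_7(43) = v_7(num) − v_7(den) = 0; compare against these criteria.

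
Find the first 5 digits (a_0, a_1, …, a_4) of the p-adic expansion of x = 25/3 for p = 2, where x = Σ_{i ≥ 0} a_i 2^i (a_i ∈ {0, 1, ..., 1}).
(a_0, …, a_4) = (1, 1, 0, 0, 1)

v_2(25/3) = 0 (numerator and denominator both coprime to 2), so x ∈ ℤ_2^×. Compute digits iteratively via a_i = x_i mod 2, x_{i+1} = (x_i − a_i)/2, with x_0 = x:
  x_0 = 25/3;  a_0 = 1;  x_1 = (x_0 − 1)/2 = 11/3
  x_1 = 11/3;  a_1 = 1;  x_2 = (x_1 − 1)/2 = 4/3
  x_2 = 4/3;  a_2 = 0;  x_3 = (x_2 − 0)/2 = 2/3
  x_3 = 2/3;  a_3 = 0;  x_4 = (x_3 − 0)/2 = 1/3
  x_4 = 1/3;  a_4 = 1;  x_5 = (x_4 − 1)/2 = -1/3
Digits: (1, 1, 0, 0, 1).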